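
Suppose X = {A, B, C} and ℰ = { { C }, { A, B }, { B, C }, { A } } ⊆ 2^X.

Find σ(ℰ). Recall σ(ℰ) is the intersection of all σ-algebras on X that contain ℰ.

σ(ℰ) = { ∅, { A }, { B }, { C }, { A, B }, { A, C }, { B, C }, X }

Working:
Take S₀ = ℰ ∪ {∅, X} = { ∅, { A }, { C }, { A, B }, { B, C }, X }.
Step 1 adds 1:
  { A, C }  = { C } ∪ { A }
  — 7 sets.
Step 2: 1 new —
  { B }  = X∖{ A, C }
  — 8 sets.
Step 3: stable.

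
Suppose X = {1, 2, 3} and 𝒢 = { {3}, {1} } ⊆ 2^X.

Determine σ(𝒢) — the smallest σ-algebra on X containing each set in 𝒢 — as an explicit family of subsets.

Take S₀ = 𝒢 ∪ {∅, X} = { {}, {1}, {3}, X }.
Step 1: 3 new —
  {1, 2}  = X∖{3}
  {1, 3}  = {3} ∪ {1}
  {2, 3}  = X∖{1}
  (now 7)
Step 2 (1 new):
  {2}  = X∖{1, 3}
  (now 8)
Step 3: no new sets; the family is a σ-algebra.

σ(𝒢) = { {}, {1}, {2}, {3}, {1, 2}, {1, 3}, {2, 3}, X }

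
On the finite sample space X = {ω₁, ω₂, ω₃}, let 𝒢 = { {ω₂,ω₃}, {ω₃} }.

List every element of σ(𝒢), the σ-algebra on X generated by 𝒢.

Answer: σ(𝒢) = { {}, {ω₁}, {ω₂}, {ω₃}, {ω₁,ω₂}, {ω₁,ω₃}, {ω₂,ω₃}, X }

Trace:
Take S₀ = 𝒢 ∪ {∅, X} = { {}, {ω₃}, {ω₂,ω₃}, X }.
Pass 1. New:
  {ω₁}  = complement {ω₂,ω₃}
  {ω₁,ω₂}  = complement {ω₃}
Pass 2 adds 1:
  {ω₁,ω₃}  = {ω₃} ∪ {ω₁}
Pass 3 adds 1:
  {ω₂}  = complement {ω₁,ω₃}
Pass 4: closed — nothing new.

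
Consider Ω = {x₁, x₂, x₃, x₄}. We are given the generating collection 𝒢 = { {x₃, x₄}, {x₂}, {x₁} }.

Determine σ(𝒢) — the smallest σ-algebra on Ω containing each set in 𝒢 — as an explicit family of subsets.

Initial family (5 sets): { ∅, {x₁}, {x₂}, {x₃, x₄}, Ω }.
Round 1 adds 3:
  {x₁, x₂}  = complement {x₃, x₄}
  {x₁, x₃, x₄}  = complement {x₂}
  {x₂, x₃, x₄}  = complement {x₁}
  [8 total]
Round 2: closed — nothing new.

σ(𝒢) = { ∅, {x₁}, {x₂}, {x₁, x₂}, {x₃, x₄}, {x₁, x₃, x₄}, {x₂, x₃, x₄}, Ω }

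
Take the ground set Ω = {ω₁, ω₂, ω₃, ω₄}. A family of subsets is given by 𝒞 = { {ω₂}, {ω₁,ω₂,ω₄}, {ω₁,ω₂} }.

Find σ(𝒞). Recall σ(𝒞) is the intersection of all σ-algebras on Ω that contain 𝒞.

Initial family (5 sets): { {}, {ω₂}, {ω₁,ω₂}, {ω₁,ω₂,ω₄}, Ω }.
Step 1 (3 new):
  {ω₃}  = {ω₁,ω₂,ω₄}ᶜ
  {ω₃,ω₄}  = {ω₁,ω₂}ᶜ
  {ω₁,ω₃,ω₄}  = {ω₂}ᶜ
  |family| = 8
Step 2: +3 →
  {ω₂,ω₃}  = {ω₃} ∪ {ω₂}
  {ω₁,ω₂,ω₃}  = {ω₃} ∪ {ω₁,ω₂}
  {ω₂,ω₃,ω₄}  = {ω₂} ∪ {ω₃,ω₄}
  |family| = 11
Step 3: 3 new —
  {ω₁}  = {ω₂,ω₃,ω₄}ᶜ
  {ω₄}  = {ω₁,ω₂,ω₃}ᶜ
  {ω₁,ω₄}  = {ω₂,ω₃}ᶜ
  |family| = 14
Step 4. New:
  {ω₁,ω₃}  = {ω₃} ∪ {ω₁}
  {ω₂,ω₄}  = {ω₄} ∪ {ω₂}
  |family| = 16
Step 5: closed — nothing new.

Therefore σ(𝒞) = { {}, {ω₁}, {ω₂}, {ω₃}, {ω₄}, {ω₁,ω₂}, {ω₁,ω₃}, {ω₁,ω₄}, {ω₂,ω₃}, {ω₂,ω₄}, {ω₃,ω₄}, {ω₁,ω₂,ω₃}, {ω₁,ω₂,ω₄}, {ω₁,ω₃,ω₄}, {ω₂,ω₃,ω₄}, Ω } (|σ(𝒞)| = 16).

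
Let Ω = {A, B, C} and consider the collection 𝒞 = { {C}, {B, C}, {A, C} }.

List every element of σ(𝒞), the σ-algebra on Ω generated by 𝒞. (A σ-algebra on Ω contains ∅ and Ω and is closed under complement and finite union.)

|σ(𝒞)| = 8.  σ(𝒞) = { {}, {A}, {B}, {C}, {A, B}, {A, C}, {B, C}, Ω }

Trace:
Seed the family with 𝒞 together with ∅ and Ω: { {}, {C}, {A, C}, {B, C}, Ω }.
Step 1 (3 new):
  {A}  = {B, C}ᶜ
  {B}  = {A, C}ᶜ
  {A, B}  = {C}ᶜ
  [8 total]
Step 2: no new sets; the family is a σ-algebra.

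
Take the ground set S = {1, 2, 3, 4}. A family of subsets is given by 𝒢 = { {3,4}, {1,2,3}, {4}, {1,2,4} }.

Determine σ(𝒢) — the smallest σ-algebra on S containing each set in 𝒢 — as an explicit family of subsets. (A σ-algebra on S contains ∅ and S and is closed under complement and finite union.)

Answer: σ(𝒢) = { {}, {3}, {4}, {1,2}, {3,4}, {1,2,3}, {1,2,4}, S }

Working:
Take S₀ = 𝒢 ∪ {∅, S} = { {}, {4}, {3,4}, {1,2,3}, {1,2,4}, S }.
Round 1: +2 →
  {3}  = S∖{1,2,4}
  {1,2}  = S∖{3,4}
  [8 total]
Round 2: stable.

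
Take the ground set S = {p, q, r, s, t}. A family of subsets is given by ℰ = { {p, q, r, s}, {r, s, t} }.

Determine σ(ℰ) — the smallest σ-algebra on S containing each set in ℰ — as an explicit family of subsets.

σ(ℰ) = { {}, {t}, {p, q}, {r, s}, {p, q, t}, {r, s, t}, {p, q, r, s}, S }

Derivation:
Start: ℰ ∪ {∅, S} = { {}, {r, s, t}, {p, q, r, s}, S }.
Step 1 (2 new):
  {t}  = S∖{p, q, r, s}
  {p, q}  = S∖{r, s, t}
  (now 6)
Step 2 (1 new):
  {p, q, t}  = {p, q} ∪ {t}
  (now 7)
Step 3. New:
  {r, s}  = S∖{p, q, t}
  (now 8)
Step 4: stable.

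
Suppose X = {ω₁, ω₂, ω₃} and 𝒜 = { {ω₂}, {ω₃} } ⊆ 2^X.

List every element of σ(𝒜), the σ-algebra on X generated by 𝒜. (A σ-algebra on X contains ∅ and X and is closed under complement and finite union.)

Take S₀ = 𝒜 ∪ {∅, X} = { ∅, {ω₂}, {ω₃}, X }.
Iteration 1. New:
  {ω₁, ω₂}  = complement {ω₃}
  {ω₁, ω₃}  = complement {ω₂}
  {ω₂, ω₃}  = {ω₃} ∪ {ω₂}
  (now 7)
Iteration 2: 1 new —
  {ω₁}  = complement {ω₂, ω₃}
  (now 8)
Iteration 3: stable.

σ(𝒜) = { ∅, {ω₁}, {ω₂}, {ω₃}, {ω₁, ω₂}, {ω₁, ω₃}, {ω₂, ω₃}, X }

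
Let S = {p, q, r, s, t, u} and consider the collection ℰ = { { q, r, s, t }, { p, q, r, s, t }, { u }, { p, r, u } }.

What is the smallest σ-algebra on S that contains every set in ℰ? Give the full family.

Begin from { {}, { u }, { p, r, u }, { q, r, s, t }, { p, q, r, s, t }, S } (that is, ℰ plus ∅ and S).
Step 1: +3 →
  { p, u }  = S∖{ q, r, s, t }
  { q, s, t }  = S∖{ p, r, u }
  { q, r, s, t, u }  = { q, r, s, t } ∪ { u }
Step 2 adds 3:
  { p }  = S∖{ q, r, s, t, u }
  { q, s, t, u }  = { u } ∪ { q, s, t }
  { p, q, s, t, u }  = { p, u } ∪ { q, s, t }
Step 3: +3 →
  { r }  = S∖{ p, q, s, t, u }
  { p, r }  = S∖{ q, s, t, u }
  { p, q, s, t }  = { q, s, t } ∪ { p }
Step 4: 1 new —
  { r, u }  = S∖{ p, q, s, t }
Step 5: closed — nothing new.

|σ(ℰ)| = 16.  σ(ℰ) = { {}, { p }, { r }, { u }, { p, r }, { p, u }, { r, u }, { p, r, u }, { q, s, t }, { p, q, s, t }, { q, r, s, t }, { q, s, t, u }, { p, q, r, s, t }, { p, q, s, t, u }, { q, r, s, t, u }, S }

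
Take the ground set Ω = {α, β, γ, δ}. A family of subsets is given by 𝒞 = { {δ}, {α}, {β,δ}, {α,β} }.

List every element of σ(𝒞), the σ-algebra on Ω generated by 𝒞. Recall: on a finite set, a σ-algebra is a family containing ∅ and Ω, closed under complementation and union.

Answer: σ(𝒞) = { ∅, {α}, {β}, {γ}, {δ}, {α,β}, {α,γ}, {α,δ}, {β,γ}, {β,δ}, {γ,δ}, {α,β,γ}, {α,β,δ}, {α,γ,δ}, {β,γ,δ}, Ω }

Working:
Initial family (6 sets): { ∅, {α}, {δ}, {α,β}, {β,δ}, Ω }.
Round 1: +6 →
  {α,γ}  = {β,δ}ᶜ
  {α,δ}  = {δ} ∪ {α}
  {γ,δ}  = {α,β}ᶜ
  {α,β,γ}  = {δ}ᶜ
  {α,β,δ}  = {α,β} ∪ {δ}
  {β,γ,δ}  = {α}ᶜ
Round 2 (3 new):
  {γ}  = {α,β,δ}ᶜ
  {β,γ}  = {α,δ}ᶜ
  {α,γ,δ}  = {γ,δ} ∪ {α,δ}
Round 3: 1 new —
  {β}  = {α,γ,δ}ᶜ
Round 4: already closed under ᶜ and ∪.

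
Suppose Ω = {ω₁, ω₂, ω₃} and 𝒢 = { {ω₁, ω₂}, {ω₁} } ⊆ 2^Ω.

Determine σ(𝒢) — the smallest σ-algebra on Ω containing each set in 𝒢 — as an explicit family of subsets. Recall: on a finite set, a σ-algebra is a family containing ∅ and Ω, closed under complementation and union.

Start: 𝒢 ∪ {∅, Ω} = { {}, {ω₁}, {ω₁, ω₂}, Ω }.
Round 1 (2 new):
  {ω₃}  = complement {ω₁, ω₂}
  {ω₂, ω₃}  = complement {ω₁}
  [6 total]
Round 2: 1 new —
  {ω₁, ω₃}  = {ω₃} ∪ {ω₁}
  [7 total]
Round 3 adds 1:
  {ω₂}  = complement {ω₁, ω₃}
  [8 total]
Round 4: already closed under ᶜ and ∪.

|σ(𝒢)| = 8.  σ(𝒢) = { {}, {ω₁}, {ω₂}, {ω₃}, {ω₁, ω₂}, {ω₁, ω₃}, {ω₂, ω₃}, Ω }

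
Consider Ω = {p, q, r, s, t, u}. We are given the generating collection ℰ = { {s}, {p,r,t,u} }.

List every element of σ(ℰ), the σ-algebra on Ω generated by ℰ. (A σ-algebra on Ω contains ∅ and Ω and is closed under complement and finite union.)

|σ(ℰ)| = 8.  σ(ℰ) = { ∅, {q}, {s}, {q,s}, {p,r,t,u}, {p,q,r,t,u}, {p,r,s,t,u}, Ω }

Trace:
Initial family (4 sets): { ∅, {s}, {p,r,t,u}, Ω }.
Step 1 (3 new):
  {q,s}  = {p,r,t,u}ᶜ
  {p,q,r,t,u}  = {s}ᶜ
  {p,r,s,t,u}  = {s} ∪ {p,r,t,u}
  |family| = 7
Step 2 (1 new):
  {q}  = {p,r,s,t,u}ᶜ
  |family| = 8
After Step 3 the family is unchanged; done.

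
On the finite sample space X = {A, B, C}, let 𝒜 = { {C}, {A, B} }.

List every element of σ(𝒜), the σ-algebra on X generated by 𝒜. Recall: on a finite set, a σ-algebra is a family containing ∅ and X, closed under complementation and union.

Take S₀ = 𝒜 ∪ {∅, X} = { {}, {C}, {A, B}, X }.
Step 1: stable.

|σ(𝒜)| = 4.  σ(𝒜) = { {}, {C}, {A, B}, X }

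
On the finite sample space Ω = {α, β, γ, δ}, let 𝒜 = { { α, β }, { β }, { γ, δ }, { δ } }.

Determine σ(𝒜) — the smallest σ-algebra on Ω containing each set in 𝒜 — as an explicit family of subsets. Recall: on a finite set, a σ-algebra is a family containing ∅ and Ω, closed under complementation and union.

σ(𝒜) (16 sets): { {}, { α }, { β }, { γ }, { δ }, { α, β }, { α, γ }, { α, δ }, { β, γ }, { β, δ }, { γ, δ }, { α, β, γ }, { α, β, δ }, { α, γ, δ }, { β, γ, δ }, Ω }

Working:
Start: 𝒜 ∪ {∅, Ω} = { {}, { β }, { δ }, { α, β }, { γ, δ }, Ω }.
Pass 1 adds 5:
  { β, δ }  = { δ } ∪ { β }
  { α, β, γ }  = ᶜ of { δ }
  { α, β, δ }  = { α, β } ∪ { δ }
  { α, γ, δ }  = ᶜ of { β }
  { β, γ, δ }  = { γ, δ } ∪ { β }
  (now 11)
Pass 2 (3 new):
  { α }  = ᶜ of { β, γ, δ }
  { γ }  = ᶜ of { α, β, δ }
  { α, γ }  = ᶜ of { β, δ }
  (now 14)
Pass 3. New:
  { α, δ }  = { δ } ∪ { α }
  { β, γ }  = { γ } ∪ { β }
  (now 16)
After Pass 4 the family is unchanged; done.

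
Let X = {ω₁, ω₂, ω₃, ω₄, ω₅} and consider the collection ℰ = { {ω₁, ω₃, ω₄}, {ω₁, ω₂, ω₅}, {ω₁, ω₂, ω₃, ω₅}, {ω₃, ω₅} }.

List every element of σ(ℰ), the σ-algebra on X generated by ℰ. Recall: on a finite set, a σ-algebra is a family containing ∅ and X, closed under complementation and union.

σ(ℰ) = { {}, {ω₁}, {ω₂}, {ω₃}, {ω₄}, {ω₅}, {ω₁, ω₂}, {ω₁, ω₃}, {ω₁, ω₄}, {ω₁, ω₅}, {ω₂, ω₃}, {ω₂, ω₄}, {ω₂, ω₅}, {ω₃, ω₄}, {ω₃, ω₅}, {ω₄, ω₅}, {ω₁, ω₂, ω₃}, {ω₁, ω₂, ω₄}, {ω₁, ω₂, ω₅}, {ω₁, ω₃, ω₄}, {ω₁, ω₃, ω₅}, {ω₁, ω₄, ω₅}, {ω₂, ω₃, ω₄}, {ω₂, ω₃, ω₅}, {ω₂, ω₄, ω₅}, {ω₃, ω₄, ω₅}, {ω₁, ω₂, ω₃, ω₄}, {ω₁, ω₂, ω₃, ω₅}, {ω₁, ω₂, ω₄, ω₅}, {ω₁, ω₃, ω₄, ω₅}, {ω₂, ω₃, ω₄, ω₅}, X }

Derivation:
Start: ℰ ∪ {∅, X} = { {}, {ω₃, ω₅}, {ω₁, ω₂, ω₅}, {ω₁, ω₃, ω₄}, {ω₁, ω₂, ω₃, ω₅}, X }.
Round 1. New:
  {ω₄}  = X∖{ω₁, ω₂, ω₃, ω₅}
  {ω₂, ω₅}  = X∖{ω₁, ω₃, ω₄}
  {ω₃, ω₄}  = X∖{ω₁, ω₂, ω₅}
  {ω₁, ω₂, ω₄}  = X∖{ω₃, ω₅}
  {ω₁, ω₃, ω₄, ω₅}  = {ω₁, ω₃, ω₄} ∪ {ω₃, ω₅}
  |family| = 11
Round 2 adds 7:
  {ω₂}  = X∖{ω₁, ω₃, ω₄, ω₅}
  {ω₂, ω₃, ω₅}  = {ω₂, ω₅} ∪ {ω₃, ω₅}
  {ω₂, ω₄, ω₅}  = {ω₂, ω₅} ∪ {ω₄}
  {ω₃, ω₄, ω₅}  = {ω₃, ω₄} ∪ {ω₃, ω₅}
  {ω₁, ω₂, ω₃, ω₄}  = {ω₃, ω₄} ∪ {ω₁, ω₂, ω₄}
  {ω₁, ω₂, ω₄, ω₅}  = {ω₂, ω₅} ∪ {ω₁, ω₂, ω₄}
  {ω₂, ω₃, ω₄, ω₅}  = {ω₂, ω₅} ∪ {ω₃, ω₄}
  |family| = 18
Round 3 (8 new):
  {ω₁}  = X∖{ω₂, ω₃, ω₄, ω₅}
  {ω₃}  = X∖{ω₁, ω₂, ω₄, ω₅}
  {ω₅}  = X∖{ω₁, ω₂, ω₃, ω₄}
  {ω₁, ω₂}  = X∖{ω₃, ω₄, ω₅}
  {ω₁, ω₃}  = X∖{ω₂, ω₄, ω₅}
  {ω₁, ω₄}  = X∖{ω₂, ω₃, ω₅}
  {ω₂, ω₄}  = {ω₄} ∪ {ω₂}
  {ω₂, ω₃, ω₄}  = {ω₃, ω₄} ∪ {ω₂}
  |family| = 26
Round 4. New:
  {ω₁, ω₅}  = X∖{ω₂, ω₃, ω₄}
  {ω₂, ω₃}  = {ω₂} ∪ {ω₃}
  {ω₄, ω₅}  = {ω₅} ∪ {ω₄}
  {ω₁, ω₂, ω₃}  = {ω₁, ω₂} ∪ {ω₃}
  {ω₁, ω₃, ω₅}  = X∖{ω₂, ω₄}
  {ω₁, ω₄, ω₅}  = {ω₅} ∪ {ω₁, ω₄}
  |family| = 32
Round 5: already closed under ᶜ and ∪.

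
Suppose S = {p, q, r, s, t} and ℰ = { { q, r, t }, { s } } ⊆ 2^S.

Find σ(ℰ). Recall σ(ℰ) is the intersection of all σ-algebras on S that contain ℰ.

|σ(ℰ)| = 8.  σ(ℰ) = { ∅, { p }, { s }, { p, s }, { q, r, t }, { p, q, r, t }, { q, r, s, t }, S }

Trace:
Seed the family with ℰ together with ∅ and S: { ∅, { s }, { q, r, t }, S }.
Iteration 1 adds 3:
  { p, s }  = complement { q, r, t }
  { p, q, r, t }  = complement { s }
  { q, r, s, t }  = { s } ∪ { q, r, t }
  |family| = 7
Iteration 2: +1 →
  { p }  = complement { q, r, s, t }
  |family| = 8
Iteration 3: stable.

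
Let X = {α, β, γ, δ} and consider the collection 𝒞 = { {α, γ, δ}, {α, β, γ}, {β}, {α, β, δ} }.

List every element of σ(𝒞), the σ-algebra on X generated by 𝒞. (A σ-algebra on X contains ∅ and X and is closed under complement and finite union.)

Answer: σ(𝒞) = { ∅, {α}, {β}, {γ}, {δ}, {α, β}, {α, γ}, {α, δ}, {β, γ}, {β, δ}, {γ, δ}, {α, β, γ}, {α, β, δ}, {α, γ, δ}, {β, γ, δ}, X }

Working:
Take S₀ = 𝒞 ∪ {∅, X} = { ∅, {β}, {α, β, γ}, {α, β, δ}, {α, γ, δ}, X }.
Step 1: +2 →
  {γ}  = {α, β, δ}ᶜ
  {δ}  = {α, β, γ}ᶜ
  [8 total]
Step 2: 3 new —
  {β, γ}  = {γ} ∪ {β}
  {β, δ}  = {δ} ∪ {β}
  {γ, δ}  = {δ} ∪ {γ}
  [11 total]
Step 3 adds 4:
  {α, β}  = {γ, δ}ᶜ
  {α, γ}  = {β, δ}ᶜ
  {α, δ}  = {β, γ}ᶜ
  {β, γ, δ}  = {γ} ∪ {β, δ}
  [15 total]
Step 4. New:
  {α}  = {β, γ, δ}ᶜ
  [16 total]
Step 5: already closed under ᶜ and ∪.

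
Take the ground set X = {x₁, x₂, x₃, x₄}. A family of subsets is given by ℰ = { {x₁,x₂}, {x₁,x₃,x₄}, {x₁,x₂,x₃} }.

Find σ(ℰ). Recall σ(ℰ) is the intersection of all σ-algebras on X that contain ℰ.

σ(ℰ) = { ∅, {x₁}, {x₂}, {x₃}, {x₄}, {x₁,x₂}, {x₁,x₃}, {x₁,x₄}, {x₂,x₃}, {x₂,x₄}, {x₃,x₄}, {x₁,x₂,x₃}, {x₁,x₂,x₄}, {x₁,x₃,x₄}, {x₂,x₃,x₄}, X }

Trace:
Initial family (5 sets): { ∅, {x₁,x₂}, {x₁,x₂,x₃}, {x₁,x₃,x₄}, X }.
Round 1: +3 →
  {x₂}  = {x₁,x₃,x₄}ᶜ
  {x₄}  = {x₁,x₂,x₃}ᶜ
  {x₃,x₄}  = {x₁,x₂}ᶜ
Round 2: 3 new —
  {x₂,x₄}  = {x₄} ∪ {x₂}
  {x₁,x₂,x₄}  = {x₄} ∪ {x₁,x₂}
  {x₂,x₃,x₄}  = {x₂} ∪ {x₃,x₄}
Round 3 (3 new):
  {x₁}  = {x₂,x₃,x₄}ᶜ
  {x₃}  = {x₁,x₂,x₄}ᶜ
  {x₁,x₃}  = {x₂,x₄}ᶜ
Round 4 adds 2:
  {x₁,x₄}  = {x₄} ∪ {x₁}
  {x₂,x₃}  = {x₃} ∪ {x₂}
Round 5: stable.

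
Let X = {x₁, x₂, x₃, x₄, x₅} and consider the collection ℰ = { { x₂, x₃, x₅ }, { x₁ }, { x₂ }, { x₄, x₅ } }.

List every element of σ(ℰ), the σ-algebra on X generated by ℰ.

Take S₀ = ℰ ∪ {∅, X} = { {  }, { x₁ }, { x₂ }, { x₄, x₅ }, { x₂, x₃, x₅ }, X }.
Round 1 (8 new):
  { x₁, x₂ }  = { x₂ } ∪ { x₁ }
  { x₁, x₄ }  = complement { x₂, x₃, x₅ }
  { x₁, x₂, x₃ }  = complement { x₄, x₅ }
  { x₁, x₄, x₅ }  = { x₄, x₅ } ∪ { x₁ }
  { x₂, x₄, x₅ }  = { x₄, x₅ } ∪ { x₂ }
  { x₁, x₂, x₃, x₅ }  = { x₂, x₃, x₅ } ∪ { x₁ }
  { x₁, x₃, x₄, x₅ }  = complement { x₂ }
  { x₂, x₃, x₄, x₅ }  = complement { x₁ }
Round 2: 7 new —
  { x₄ }  = complement { x₁, x₂, x₃, x₅ }
  { x₁, x₃ }  = complement { x₂, x₄, x₅ }
  { x₂, x₃ }  = complement { x₁, x₄, x₅ }
  { x₁, x₂, x₄ }  = { x₁, x₂ } ∪ { x₁, x₄ }
  { x₃, x₄, x₅ }  = complement { x₁, x₂ }
  { x₁, x₂, x₃, x₄ }  = { x₁, x₂, x₃ } ∪ { x₁, x₄ }
  { x₁, x₂, x₄, x₅ }  = { x₁, x₄, x₅ } ∪ { x₁, x₂ }
Round 3 adds 6:
  { x₃ }  = complement { x₁, x₂, x₄, x₅ }
  { x₅ }  = complement { x₁, x₂, x₃, x₄ }
  { x₂, x₄ }  = { x₂ } ∪ { x₄ }
  { x₃, x₅ }  = complement { x₁, x₂, x₄ }
  { x₁, x₃, x₄ }  = { x₁, x₄ } ∪ { x₁, x₃ }
  { x₂, x₃, x₄ }  = { x₂, x₃ } ∪ { x₄ }
Round 4 adds 5:
  { x₁, x₅ }  = complement { x₂, x₃, x₄ }
  { x₂, x₅ }  = complement { x₁, x₃, x₄ }
  { x₃, x₄ }  = { x₃ } ∪ { x₄ }
  { x₁, x₂, x₅ }  = { x₁, x₂ } ∪ { x₅ }
  { x₁, x₃, x₅ }  = complement { x₂, x₄ }
Round 5: closed — nothing new.

Therefore σ(ℰ) = { {  }, { x₁ }, { x₂ }, { x₃ }, { x₄ }, { x₅ }, { x₁, x₂ }, { x₁, x₃ }, { x₁, x₄ }, { x₁, x₅ }, { x₂, x₃ }, { x₂, x₄ }, { x₂, x₅ }, { x₃, x₄ }, { x₃, x₅ }, { x₄, x₅ }, { x₁, x₂, x₃ }, { x₁, x₂, x₄ }, { x₁, x₂, x₅ }, { x₁, x₃, x₄ }, { x₁, x₃, x₅ }, { x₁, x₄, x₅ }, { x₂, x₃, x₄ }, { x₂, x₃, x₅ }, { x₂, x₄, x₅ }, { x₃, x₄, x₅ }, { x₁, x₂, x₃, x₄ }, { x₁, x₂, x₃, x₅ }, { x₁, x₂, x₄, x₅ }, { x₁, x₃, x₄, x₅ }, { x₂, x₃, x₄, x₅ }, X } (|σ(ℰ)| = 32).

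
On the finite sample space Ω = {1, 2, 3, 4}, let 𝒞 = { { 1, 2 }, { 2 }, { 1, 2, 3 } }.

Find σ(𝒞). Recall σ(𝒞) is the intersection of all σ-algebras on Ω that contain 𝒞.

σ(𝒞) (16 sets): { ∅, { 1 }, { 2 }, { 3 }, { 4 }, { 1, 2 }, { 1, 3 }, { 1, 4 }, { 2, 3 }, { 2, 4 }, { 3, 4 }, { 1, 2, 3 }, { 1, 2, 4 }, { 1, 3, 4 }, { 2, 3, 4 }, Ω }

Check:
Take S₀ = 𝒞 ∪ {∅, Ω} = { ∅, { 2 }, { 1, 2 }, { 1, 2, 3 }, Ω }.
Iteration 1: 3 new —
  { 4 }  = ᶜ of { 1, 2, 3 }
  { 3, 4 }  = ᶜ of { 1, 2 }
  { 1, 3, 4 }  = ᶜ of { 2 }
  |family| = 8
Iteration 2. New:
  { 2, 4 }  = { 4 } ∪ { 2 }
  { 1, 2, 4 }  = { 4 } ∪ { 1, 2 }
  { 2, 3, 4 }  = { 2 } ∪ { 3, 4 }
  |family| = 11
Iteration 3 adds 3:
  { 1 }  = ᶜ of { 2, 3, 4 }
  { 3 }  = ᶜ of { 1, 2, 4 }
  { 1, 3 }  = ᶜ of { 2, 4 }
  |family| = 14
Iteration 4: +2 →
  { 1, 4 }  = { 4 } ∪ { 1 }
  { 2, 3 }  = { 3 } ∪ { 2 }
  |family| = 16
Iteration 5: already closed under ᶜ and ∪.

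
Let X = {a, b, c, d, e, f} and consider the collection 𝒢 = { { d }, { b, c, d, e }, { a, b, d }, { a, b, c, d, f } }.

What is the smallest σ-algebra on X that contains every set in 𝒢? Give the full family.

Answer: σ(𝒢) = { {  }, { a }, { b }, { c }, { d }, { e }, { f }, { a, b }, { a, c }, { a, d }, { a, e }, { a, f }, { b, c }, { b, d }, { b, e }, { b, f }, { c, d }, { c, e }, { c, f }, { d, e }, { d, f }, { e, f }, { a, b, c }, { a, b, d }, { a, b, e }, { a, b, f }, { a, c, d }, { a, c, e }, { a, c, f }, { a, d, e }, { a, d, f }, { a, e, f }, { b, c, d }, { b, c, e }, { b, c, f }, { b, d, e }, { b, d, f }, { b, e, f }, { c, d, e }, { c, d, f }, { c, e, f }, { d, e, f }, { a, b, c, d }, { a, b, c, e }, { a, b, c, f }, { a, b, d, e }, { a, b, d, f }, { a, b, e, f }, { a, c, d, e }, { a, c, d, f }, { a, c, e, f }, { a, d, e, f }, { b, c, d, e }, { b, c, d, f }, { b, c, e, f }, { b, d, e, f }, { c, d, e, f }, { a, b, c, d, e }, { a, b, c, d, f }, { a, b, c, e, f }, { a, b, d, e, f }, { a, c, d, e, f }, { b, c, d, e, f }, X }

Trace:
Take S₀ = 𝒢 ∪ {∅, X} = { {  }, { d }, { a, b, d }, { b, c, d, e }, { a, b, c, d, f }, X }.
Step 1 adds 5:
  { e }  = { a, b, c, d, f }ᶜ
  { a, f }  = { b, c, d, e }ᶜ
  { c, e, f }  = { a, b, d }ᶜ
  { a, b, c, d, e }  = { b, c, d, e } ∪ { a, b, d }
  { a, b, c, e, f }  = { d }ᶜ
Step 2 (9 new):
  { f }  = { a, b, c, d, e }ᶜ
  { d, e }  = { e } ∪ { d }
  { a, d, f }  = { a, f } ∪ { d }
  { a, e, f }  = { a, f } ∪ { e }
  { a, b, d, e }  = { a, b, d } ∪ { e }
  { a, b, d, f }  = { a, f } ∪ { a, b, d }
  { a, c, e, f }  = { a, f } ∪ { c, e, f }
  { c, d, e, f }  = { c, e, f } ∪ { d }
  { b, c, d, e, f }  = { b, c, d, e } ∪ { c, e, f }
Step 3 (14 new):
  { a }  = { b, c, d, e, f }ᶜ
  { a, b }  = { c, d, e, f }ᶜ
  { b, d }  = { a, c, e, f }ᶜ
  { c, e }  = { a, b, d, f }ᶜ
  { c, f }  = { a, b, d, e }ᶜ
  { d, f }  = { f } ∪ { d }
  { e, f }  = { f } ∪ { e }
  { b, c, d }  = { a, e, f }ᶜ
  { b, c, e }  = { a, d, f }ᶜ
  { d, e, f }  = { d, e } ∪ { f }
  { a, b, c, f }  = { d, e }ᶜ
  { a, d, e, f }  = { a, f } ∪ { d, e }
  { a, b, d, e, f }  = { a, f } ∪ { a, b, d, e }
  { a, c, d, e, f }  = { a, f } ∪ { c, d, e, f }
Step 4 (22 new):
  { b }  = { a, c, d, e, f }ᶜ
  { c }  = { a, b, d, e, f }ᶜ
  { a, d }  = { a } ∪ { d }
  { a, e }  = { a } ∪ { e }
  { b, c }  = { a, d, e, f }ᶜ
  { a, b, c }  = { d, e, f }ᶜ
  { a, b, e }  = { a, b } ∪ { e }
  { a, b, f }  = { a, b } ∪ { a, f }
  { a, c, e }  = { a } ∪ { c, e }
  { a, c, f }  = { a } ∪ { c, f }
  { a, d, e }  = { a } ∪ { d, e }
  { b, d, e }  = { e } ∪ { b, d }
  { b, d, f }  = { f } ∪ { b, d }
  { c, d, e }  = { d, e } ∪ { c, e }
  { c, d, f }  = { c, f } ∪ { d }
  { a, b, c, d }  = { e, f }ᶜ
  { a, b, c, e }  = { d, f }ᶜ
  { a, b, e, f }  = { e, f } ∪ { a, b }
  { a, c, d, f }  = { a, d, f } ∪ { c, f }
  { b, c, d, f }  = { b, c, d } ∪ { f }
  { b, c, e, f }  = { e, f } ∪ { b, c, e }
  { b, d, e, f }  = { e, f } ∪ { b, d }
Step 5. New:
  { a, c }  = { b, d, e, f }ᶜ
  { b, e }  = { a, c, d, f }ᶜ
  { b, f }  = { b } ∪ { f }
  { c, d }  = { a, b, e, f }ᶜ
  { a, c, d }  = { a, d } ∪ { c }
  { b, c, f }  = { a, d, e }ᶜ
  { b, e, f }  = { e, f } ∪ { b }
  { a, c, d, e }  = { c, d, e } ∪ { a, c, e }
After Step 6 the family is unchanged; done.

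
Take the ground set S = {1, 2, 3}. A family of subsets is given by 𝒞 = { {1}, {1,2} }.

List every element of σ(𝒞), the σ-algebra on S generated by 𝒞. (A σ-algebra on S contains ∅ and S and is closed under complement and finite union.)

Take S₀ = 𝒞 ∪ {∅, S} = { ∅, {1}, {1,2}, S }.
Pass 1: 2 new —
  {3}  = complement {1,2}
  {2,3}  = complement {1}
  |family| = 6
Pass 2 (1 new):
  {1,3}  = {3} ∪ {1}
  |family| = 7
Pass 3 adds 1:
  {2}  = complement {1,3}
  |family| = 8
Pass 4 adds nothing — fixpoint reached.

σ(𝒞) = { ∅, {1}, {2}, {3}, {1,2}, {1,3}, {2,3}, S }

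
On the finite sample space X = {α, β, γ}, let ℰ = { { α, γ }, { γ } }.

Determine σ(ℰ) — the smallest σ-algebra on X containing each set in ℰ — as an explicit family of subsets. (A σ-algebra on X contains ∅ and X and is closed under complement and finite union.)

Seed the family with ℰ together with ∅ and X: { {}, { γ }, { α, γ }, X }.
Step 1: 2 new —
  { β }  = X∖{ α, γ }
  { α, β }  = X∖{ γ }
  |family| = 6
Step 2. New:
  { β, γ }  = { γ } ∪ { β }
  |family| = 7
Step 3. New:
  { α }  = X∖{ β, γ }
  |family| = 8
Step 4: stable.

Hence σ(ℰ) has 8 members: { {}, { α }, { β }, { γ }, { α, β }, { α, γ }, { β, γ }, X }.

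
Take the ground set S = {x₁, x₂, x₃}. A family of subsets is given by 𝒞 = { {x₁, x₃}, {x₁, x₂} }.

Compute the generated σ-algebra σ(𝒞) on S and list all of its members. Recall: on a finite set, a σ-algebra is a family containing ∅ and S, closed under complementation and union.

σ(𝒞) = { ∅, {x₁}, {x₂}, {x₃}, {x₁, x₂}, {x₁, x₃}, {x₂, x₃}, S }

Check:
Seed the family with 𝒞 together with ∅ and S: { ∅, {x₁, x₂}, {x₁, x₃}, S }.
Pass 1. New:
  {x₂}  = S∖{x₁, x₃}
  {x₃}  = S∖{x₁, x₂}
Pass 2: 1 new —
  {x₂, x₃}  = {x₃} ∪ {x₂}
Pass 3: +1 →
  {x₁}  = S∖{x₂, x₃}
Pass 4: closed — nothing new.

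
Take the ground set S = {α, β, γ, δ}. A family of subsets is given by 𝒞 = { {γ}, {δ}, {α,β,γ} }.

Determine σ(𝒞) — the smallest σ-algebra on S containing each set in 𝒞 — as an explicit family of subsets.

Seed the family with 𝒞 together with ∅ and S: { {}, {γ}, {δ}, {α,β,γ}, S }.
Step 1 (2 new):
  {γ,δ}  = {γ} ∪ {δ}
  {α,β,δ}  = S∖{γ}
Step 2. New:
  {α,β}  = S∖{γ,δ}
Step 3: stable.

Therefore σ(𝒞) = { {}, {γ}, {δ}, {α,β}, {γ,δ}, {α,β,γ}, {α,β,δ}, S } (|σ(𝒞)| = 8).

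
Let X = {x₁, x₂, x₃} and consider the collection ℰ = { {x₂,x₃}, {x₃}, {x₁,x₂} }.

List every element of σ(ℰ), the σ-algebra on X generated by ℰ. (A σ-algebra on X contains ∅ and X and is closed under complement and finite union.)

Take S₀ = ℰ ∪ {∅, X} = { {}, {x₃}, {x₁,x₂}, {x₂,x₃}, X }.
Round 1. New:
  {x₁}  = ᶜ of {x₂,x₃}
  (now 6)
Round 2: 1 new —
  {x₁,x₃}  = {x₃} ∪ {x₁}
  (now 7)
Round 3 (1 new):
  {x₂}  = ᶜ of {x₁,x₃}
  (now 8)
Round 4: closed — nothing new.

|σ(ℰ)| = 8.  σ(ℰ) = { {}, {x₁}, {x₂}, {x₃}, {x₁,x₂}, {x₁,x₃}, {x₂,x₃}, X }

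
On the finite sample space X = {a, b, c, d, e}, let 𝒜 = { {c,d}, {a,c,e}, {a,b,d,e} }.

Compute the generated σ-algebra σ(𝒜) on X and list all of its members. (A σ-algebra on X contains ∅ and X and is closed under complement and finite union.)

σ(𝒜) (16 sets): { ∅, {b}, {c}, {d}, {a,e}, {b,c}, {b,d}, {c,d}, {a,b,e}, {a,c,e}, {a,d,e}, {b,c,d}, {a,b,c,e}, {a,b,d,e}, {a,c,d,e}, X }

Working:
Start: 𝒜 ∪ {∅, X} = { ∅, {c,d}, {a,c,e}, {a,b,d,e}, X }.
Iteration 1: 4 new —
  {c}  = X∖{a,b,d,e}
  {b,d}  = X∖{a,c,e}
  {a,b,e}  = X∖{c,d}
  {a,c,d,e}  = {c,d} ∪ {a,c,e}
  |family| = 9
Iteration 2: +3 →
  {b}  = X∖{a,c,d,e}
  {b,c,d}  = {c,d} ∪ {b,d}
  {a,b,c,e}  = {a,c,e} ∪ {a,b,e}
  |family| = 12
Iteration 3. New:
  {d}  = X∖{a,b,c,e}
  {a,e}  = X∖{b,c,d}
  {b,c}  = {c} ∪ {b}
  |family| = 15
Iteration 4: 1 new —
  {a,d,e}  = X∖{b,c}
  |family| = 16
Iteration 5: no new sets; the family is a σ-algebra.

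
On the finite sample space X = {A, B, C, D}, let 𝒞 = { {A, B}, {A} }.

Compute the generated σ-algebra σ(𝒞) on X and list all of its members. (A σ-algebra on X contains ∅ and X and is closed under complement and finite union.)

Begin from { ∅, {A}, {A, B}, X } (that is, 𝒞 plus ∅ and X).
Step 1: 2 new —
  {C, D}  = X∖{A, B}
  {B, C, D}  = X∖{A}
  [6 total]
Step 2. New:
  {A, C, D}  = {C, D} ∪ {A}
  [7 total]
Step 3. New:
  {B}  = X∖{A, C, D}
  [8 total]
Step 4: already closed under ᶜ and ∪.

σ(𝒞) = { ∅, {A}, {B}, {A, B}, {C, D}, {A, C, D}, {B, C, D}, X }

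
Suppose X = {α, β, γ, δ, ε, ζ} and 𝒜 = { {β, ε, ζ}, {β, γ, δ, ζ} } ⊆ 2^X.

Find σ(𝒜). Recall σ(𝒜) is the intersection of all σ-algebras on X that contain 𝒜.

Initial family (4 sets): { ∅, {β, ε, ζ}, {β, γ, δ, ζ}, X }.
Iteration 1 adds 3:
  {α, ε}  = X∖{β, γ, δ, ζ}
  {α, γ, δ}  = X∖{β, ε, ζ}
  {β, γ, δ, ε, ζ}  = {β, γ, δ, ζ} ∪ {β, ε, ζ}
Iteration 2: +4 →
  {α}  = X∖{β, γ, δ, ε, ζ}
  {α, β, ε, ζ}  = {α, ε} ∪ {β, ε, ζ}
  {α, γ, δ, ε}  = {α, γ, δ} ∪ {α, ε}
  {α, β, γ, δ, ζ}  = {α, γ, δ} ∪ {β, γ, δ, ζ}
Iteration 3: +3 →
  {ε}  = X∖{α, β, γ, δ, ζ}
  {β, ζ}  = X∖{α, γ, δ, ε}
  {γ, δ}  = X∖{α, β, ε, ζ}
Iteration 4. New:
  {α, β, ζ}  = {β, ζ} ∪ {α}
  {γ, δ, ε}  = {γ, δ} ∪ {ε}
Iteration 5: closed — nothing new.

Hence σ(𝒜) has 16 members: { ∅, {α}, {ε}, {α, ε}, {β, ζ}, {γ, δ}, {α, β, ζ}, {α, γ, δ}, {β, ε, ζ}, {γ, δ, ε}, {α, β, ε, ζ}, {α, γ, δ, ε}, {β, γ, δ, ζ}, {α, β, γ, δ, ζ}, {β, γ, δ, ε, ζ}, X }.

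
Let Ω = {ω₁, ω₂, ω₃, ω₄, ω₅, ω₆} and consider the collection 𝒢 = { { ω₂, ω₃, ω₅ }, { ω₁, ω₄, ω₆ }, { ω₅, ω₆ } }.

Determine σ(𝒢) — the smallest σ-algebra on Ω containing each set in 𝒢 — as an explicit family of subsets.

Answer: σ(𝒢) = { {}, { ω₅ }, { ω₆ }, { ω₁, ω₄ }, { ω₂, ω₃ }, { ω₅, ω₆ }, { ω₁, ω₄, ω₅ }, { ω₁, ω₄, ω₆ }, { ω₂, ω₃, ω₅ }, { ω₂, ω₃, ω₆ }, { ω₁, ω₂, ω₃, ω₄ }, { ω₁, ω₄, ω₅, ω₆ }, { ω₂, ω₃, ω₅, ω₆ }, { ω₁, ω₂, ω₃, ω₄, ω₅ }, { ω₁, ω₂, ω₃, ω₄, ω₆ }, Ω }

Derivation:
Begin from { {}, { ω₅, ω₆ }, { ω₁, ω₄, ω₆ }, { ω₂, ω₃, ω₅ }, Ω } (that is, 𝒢 plus ∅ and Ω).
Step 1 adds 3:
  { ω₁, ω₂, ω₃, ω₄ }  = ᶜ of { ω₅, ω₆ }
  { ω₁, ω₄, ω₅, ω₆ }  = { ω₅, ω₆ } ∪ { ω₁, ω₄, ω₆ }
  { ω₂, ω₃, ω₅, ω₆ }  = { ω₂, ω₃, ω₅ } ∪ { ω₅, ω₆ }
  — 8 sets.
Step 2 (4 new):
  { ω₁, ω₄ }  = ᶜ of { ω₂, ω₃, ω₅, ω₆ }
  { ω₂, ω₃ }  = ᶜ of { ω₁, ω₄, ω₅, ω₆ }
  { ω₁, ω₂, ω₃, ω₄, ω₅ }  = { ω₁, ω₂, ω₃, ω₄ } ∪ { ω₂, ω₃, ω₅ }
  { ω₁, ω₂, ω₃, ω₄, ω₆ }  = { ω₁, ω₂, ω₃, ω₄ } ∪ { ω₁, ω₄, ω₆ }
  — 12 sets.
Step 3: +2 →
  { ω₅ }  = ᶜ of { ω₁, ω₂, ω₃, ω₄, ω₆ }
  { ω₆ }  = ᶜ of { ω₁, ω₂, ω₃, ω₄, ω₅ }
  — 14 sets.
Step 4 (2 new):
  { ω₁, ω₄, ω₅ }  = { ω₁, ω₄ } ∪ { ω₅ }
  { ω₂, ω₃, ω₆ }  = { ω₂, ω₃ } ∪ { ω₆ }
  — 16 sets.
After Step 5 the family is unchanged; done.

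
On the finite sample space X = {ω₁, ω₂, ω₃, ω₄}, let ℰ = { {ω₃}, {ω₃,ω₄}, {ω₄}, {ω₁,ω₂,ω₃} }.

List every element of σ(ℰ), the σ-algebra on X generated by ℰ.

Seed the family with ℰ together with ∅ and X: { {}, {ω₃}, {ω₄}, {ω₃,ω₄}, {ω₁,ω₂,ω₃}, X }.
Step 1: 2 new —
  {ω₁,ω₂}  = ᶜ of {ω₃,ω₄}
  {ω₁,ω₂,ω₄}  = ᶜ of {ω₃}
Step 2: already closed under ᶜ and ∪.

|σ(ℰ)| = 8.  σ(ℰ) = { {}, {ω₃}, {ω₄}, {ω₁,ω₂}, {ω₃,ω₄}, {ω₁,ω₂,ω₃}, {ω₁,ω₂,ω₄}, X }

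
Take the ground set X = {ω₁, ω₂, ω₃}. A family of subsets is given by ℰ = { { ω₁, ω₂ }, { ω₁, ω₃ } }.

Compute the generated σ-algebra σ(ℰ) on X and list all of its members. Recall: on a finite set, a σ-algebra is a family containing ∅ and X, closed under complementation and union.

σ(ℰ) (8 sets): { {  }, { ω₁ }, { ω₂ }, { ω₃ }, { ω₁, ω₂ }, { ω₁, ω₃ }, { ω₂, ω₃ }, X }

Trace:
Take S₀ = ℰ ∪ {∅, X} = { {  }, { ω₁, ω₂ }, { ω₁, ω₃ }, X }.
Pass 1: +2 →
  { ω₂ }  = complement { ω₁, ω₃ }
  { ω₃ }  = complement { ω₁, ω₂ }
Pass 2: +1 →
  { ω₂, ω₃ }  = { ω₃ } ∪ { ω₂ }
Pass 3. New:
  { ω₁ }  = complement { ω₂, ω₃ }
After Pass 4 the family is unchanged; done.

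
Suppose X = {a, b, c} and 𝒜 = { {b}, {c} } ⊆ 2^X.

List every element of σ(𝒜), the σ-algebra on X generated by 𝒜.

|σ(𝒜)| = 8.  σ(𝒜) = { ∅, {a}, {b}, {c}, {a, b}, {a, c}, {b, c}, X }

Derivation:
Take S₀ = 𝒜 ∪ {∅, X} = { ∅, {b}, {c}, X }.
Iteration 1: +3 →
  {a, b}  = {c}ᶜ
  {a, c}  = {b}ᶜ
  {b, c}  = {c} ∪ {b}
  (now 7)
Iteration 2 (1 new):
  {a}  = {b, c}ᶜ
  (now 8)
Iteration 3: no new sets; the family is a σ-algebra.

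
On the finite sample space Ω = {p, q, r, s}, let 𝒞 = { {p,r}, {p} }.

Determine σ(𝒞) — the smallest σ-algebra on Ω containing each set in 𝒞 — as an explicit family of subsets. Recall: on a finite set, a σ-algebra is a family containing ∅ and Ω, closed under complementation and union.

Begin from { ∅, {p}, {p,r}, Ω } (that is, 𝒞 plus ∅ and Ω).
Round 1 adds 2:
  {q,s}  = complement {p,r}
  {q,r,s}  = complement {p}
  [6 total]
Round 2: +1 →
  {p,q,s}  = {q,s} ∪ {p}
  [7 total]
Round 3: +1 →
  {r}  = complement {p,q,s}
  [8 total]
Round 4: stable.

Therefore σ(𝒞) = { ∅, {p}, {r}, {p,r}, {q,s}, {p,q,s}, {q,r,s}, Ω } (|σ(𝒞)| = 8).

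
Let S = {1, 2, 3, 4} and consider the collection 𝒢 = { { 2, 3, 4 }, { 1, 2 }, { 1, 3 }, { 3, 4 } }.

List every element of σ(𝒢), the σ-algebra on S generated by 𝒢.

Take S₀ = 𝒢 ∪ {∅, S} = { {  }, { 1, 2 }, { 1, 3 }, { 3, 4 }, { 2, 3, 4 }, S }.
Pass 1: +4 →
  { 1 }  = S∖{ 2, 3, 4 }
  { 2, 4 }  = S∖{ 1, 3 }
  { 1, 2, 3 }  = { 1, 2 } ∪ { 1, 3 }
  { 1, 3, 4 }  = { 3, 4 } ∪ { 1, 3 }
  — 10 sets.
Pass 2. New:
  { 2 }  = S∖{ 1, 3, 4 }
  { 4 }  = S∖{ 1, 2, 3 }
  { 1, 2, 4 }  = { 1, 2 } ∪ { 2, 4 }
  — 13 sets.
Pass 3. New:
  { 3 }  = S∖{ 1, 2, 4 }
  { 1, 4 }  = { 4 } ∪ { 1 }
  — 15 sets.
Pass 4 (1 new):
  { 2, 3 }  = S∖{ 1, 4 }
  — 16 sets.
Pass 5: closed — nothing new.

σ(𝒢) = { {  }, { 1 }, { 2 }, { 3 }, { 4 }, { 1, 2 }, { 1, 3 }, { 1, 4 }, { 2, 3 }, { 2, 4 }, { 3, 4 }, { 1, 2, 3 }, { 1, 2, 4 }, { 1, 3, 4 }, { 2, 3, 4 }, S }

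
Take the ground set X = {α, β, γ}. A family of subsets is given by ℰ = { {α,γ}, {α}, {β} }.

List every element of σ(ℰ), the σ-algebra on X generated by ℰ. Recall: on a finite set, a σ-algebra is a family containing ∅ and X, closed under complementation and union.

Begin from { {}, {α}, {β}, {α,γ}, X } (that is, ℰ plus ∅ and X).
Iteration 1. New:
  {α,β}  = {β} ∪ {α}
  {β,γ}  = complement {α}
  [7 total]
Iteration 2: +1 →
  {γ}  = complement {α,β}
  [8 total]
After Iteration 3 the family is unchanged; done.

σ(ℰ) = { {}, {α}, {β}, {γ}, {α,β}, {α,γ}, {β,γ}, X }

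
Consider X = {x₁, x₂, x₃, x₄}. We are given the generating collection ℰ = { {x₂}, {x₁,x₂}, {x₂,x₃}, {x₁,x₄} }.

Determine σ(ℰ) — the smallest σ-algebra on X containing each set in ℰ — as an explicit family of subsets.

σ(ℰ) = { {}, {x₁}, {x₂}, {x₃}, {x₄}, {x₁,x₂}, {x₁,x₃}, {x₁,x₄}, {x₂,x₃}, {x₂,x₄}, {x₃,x₄}, {x₁,x₂,x₃}, {x₁,x₂,x₄}, {x₁,x₃,x₄}, {x₂,x₃,x₄}, X }

Working:
Take S₀ = ℰ ∪ {∅, X} = { {}, {x₂}, {x₁,x₂}, {x₁,x₄}, {x₂,x₃}, X }.
Round 1: 4 new —
  {x₃,x₄}  = X∖{x₁,x₂}
  {x₁,x₂,x₃}  = {x₂,x₃} ∪ {x₁,x₂}
  {x₁,x₂,x₄}  = {x₁,x₄} ∪ {x₁,x₂}
  {x₁,x₃,x₄}  = X∖{x₂}
  (now 10)
Round 2: +3 →
  {x₃}  = X∖{x₁,x₂,x₄}
  {x₄}  = X∖{x₁,x₂,x₃}
  {x₂,x₃,x₄}  = {x₃,x₄} ∪ {x₂}
  (now 13)
Round 3 adds 2:
  {x₁}  = X∖{x₂,x₃,x₄}
  {x₂,x₄}  = {x₄} ∪ {x₂}
  (now 15)
Round 4. New:
  {x₁,x₃}  = X∖{x₂,x₄}
  (now 16)
Round 5: already closed under ᶜ and ∪.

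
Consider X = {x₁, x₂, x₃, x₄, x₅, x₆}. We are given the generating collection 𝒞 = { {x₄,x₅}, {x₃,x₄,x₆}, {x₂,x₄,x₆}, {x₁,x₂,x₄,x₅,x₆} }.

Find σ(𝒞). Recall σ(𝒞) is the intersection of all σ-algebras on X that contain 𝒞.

Begin from { ∅, {x₄,x₅}, {x₂,x₄,x₆}, {x₃,x₄,x₆}, {x₁,x₂,x₄,x₅,x₆}, X } (that is, 𝒞 plus ∅ and X).
Step 1 (7 new):
  {x₃}  = complement {x₁,x₂,x₄,x₅,x₆}
  {x₁,x₂,x₅}  = complement {x₃,x₄,x₆}
  {x₁,x₃,x₅}  = complement {x₂,x₄,x₆}
  {x₁,x₂,x₃,x₆}  = complement {x₄,x₅}
  {x₂,x₃,x₄,x₆}  = {x₂,x₄,x₆} ∪ {x₃,x₄,x₆}
  {x₂,x₄,x₅,x₆}  = {x₄,x₅} ∪ {x₂,x₄,x₆}
  {x₃,x₄,x₅,x₆}  = {x₄,x₅} ∪ {x₃,x₄,x₆}
  |family| = 13
Step 2: 11 new —
  {x₁,x₂}  = complement {x₃,x₄,x₅,x₆}
  {x₁,x₃}  = complement {x₂,x₄,x₅,x₆}
  {x₁,x₅}  = complement {x₂,x₃,x₄,x₆}
  {x₃,x₄,x₅}  = {x₄,x₅} ∪ {x₃}
  {x₁,x₂,x₃,x₅}  = {x₁,x₃,x₅} ∪ {x₁,x₂,x₅}
  {x₁,x₂,x₄,x₅}  = {x₄,x₅} ∪ {x₁,x₂,x₅}
  {x₁,x₃,x₄,x₅}  = {x₁,x₃,x₅} ∪ {x₄,x₅}
  {x₁,x₂,x₃,x₄,x₆}  = {x₂,x₄,x₆} ∪ {x₁,x₂,x₃,x₆}
  {x₁,x₂,x₃,x₅,x₆}  = {x₁,x₃,x₅} ∪ {x₁,x₂,x₃,x₆}
  {x₁,x₃,x₄,x₅,x₆}  = {x₃,x₄,x₅,x₆} ∪ {x₁,x₃,x₅}
  {x₂,x₃,x₄,x₅,x₆}  = {x₂,x₄,x₆} ∪ {x₃,x₄,x₅,x₆}
  |family| = 24
Step 3: 13 new —
  {x₁}  = complement {x₂,x₃,x₄,x₅,x₆}
  {x₂}  = complement {x₁,x₃,x₄,x₅,x₆}
  {x₄}  = complement {x₁,x₂,x₃,x₅,x₆}
  {x₅}  = complement {x₁,x₂,x₃,x₄,x₆}
  {x₂,x₆}  = complement {x₁,x₃,x₄,x₅}
  {x₃,x₆}  = complement {x₁,x₂,x₄,x₅}
  {x₄,x₆}  = complement {x₁,x₂,x₃,x₅}
  {x₁,x₂,x₃}  = {x₁,x₃} ∪ {x₁,x₂}
  {x₁,x₂,x₆}  = complement {x₃,x₄,x₅}
  {x₁,x₄,x₅}  = {x₄,x₅} ∪ {x₁,x₅}
  {x₁,x₂,x₄,x₆}  = {x₂,x₄,x₆} ∪ {x₁,x₂}
  {x₁,x₃,x₄,x₆}  = {x₁,x₃} ∪ {x₃,x₄,x₆}
  {x₁,x₂,x₃,x₄,x₅}  = {x₃,x₄,x₅} ∪ {x₁,x₂}
  |family| = 37
Step 4 (21 new):
  {x₆}  = complement {x₁,x₂,x₃,x₄,x₅}
  {x₁,x₄}  = {x₁} ∪ {x₄}
  {x₂,x₃}  = {x₂} ∪ {x₃}
  {x₂,x₄}  = {x₂} ∪ {x₄}
  {x₂,x₅}  = complement {x₁,x₃,x₄,x₆}
  {x₃,x₄}  = {x₃} ∪ {x₄}
  {x₃,x₅}  = complement {x₁,x₂,x₄,x₆}
  {x₁,x₂,x₄}  = {x₁,x₂} ∪ {x₄}
  {x₁,x₃,x₄}  = {x₁,x₃} ∪ {x₄}
  {x₁,x₃,x₆}  = {x₁} ∪ {x₃,x₆}
  {x₁,x₄,x₆}  = {x₁} ∪ {x₄,x₆}
  {x₂,x₃,x₆}  = complement {x₁,x₄,x₅}
  {x₂,x₄,x₅}  = {x₂} ∪ {x₄,x₅}
  {x₂,x₅,x₆}  = {x₂,x₆} ∪ {x₅}
  {x₃,x₅,x₆}  = {x₅} ∪ {x₃,x₆}
  {x₄,x₅,x₆}  = complement {x₁,x₂,x₃}
  {x₁,x₂,x₃,x₄}  = {x₁,x₂,x₃} ∪ {x₄}
  {x₁,x₂,x₅,x₆}  = {x₂,x₆} ∪ {x₁,x₂,x₅}
  {x₁,x₃,x₅,x₆}  = {x₁,x₃,x₅} ∪ {x₃,x₆}
  {x₁,x₄,x₅,x₆}  = {x₁,x₄,x₅} ∪ {x₄,x₆}
  {x₂,x₃,x₄,x₅}  = {x₃,x₄,x₅} ∪ {x₂}
  |family| = 58
Step 5 adds 6:
  {x₁,x₆}  = complement {x₂,x₃,x₄,x₅}
  {x₅,x₆}  = complement {x₁,x₂,x₃,x₄}
  {x₁,x₅,x₆}  = {x₁,x₅} ∪ {x₆}
  {x₂,x₃,x₄}  = {x₃,x₄} ∪ {x₂}
  {x₂,x₃,x₅}  = complement {x₁,x₄,x₆}
  {x₂,x₃,x₅,x₆}  = complement {x₁,x₄}
  |family| = 64
Step 6: stable.

Therefore σ(𝒞) = { ∅, {x₁}, {x₂}, {x₃}, {x₄}, {x₅}, {x₆}, {x₁,x₂}, {x₁,x₃}, {x₁,x₄}, {x₁,x₅}, {x₁,x₆}, {x₂,x₃}, {x₂,x₄}, {x₂,x₅}, {x₂,x₆}, {x₃,x₄}, {x₃,x₅}, {x₃,x₆}, {x₄,x₅}, {x₄,x₆}, {x₅,x₆}, {x₁,x₂,x₃}, {x₁,x₂,x₄}, {x₁,x₂,x₅}, {x₁,x₂,x₆}, {x₁,x₃,x₄}, {x₁,x₃,x₅}, {x₁,x₃,x₆}, {x₁,x₄,x₅}, {x₁,x₄,x₆}, {x₁,x₅,x₆}, {x₂,x₃,x₄}, {x₂,x₃,x₅}, {x₂,x₃,x₆}, {x₂,x₄,x₅}, {x₂,x₄,x₆}, {x₂,x₅,x₆}, {x₃,x₄,x₅}, {x₃,x₄,x₆}, {x₃,x₅,x₆}, {x₄,x₅,x₆}, {x₁,x₂,x₃,x₄}, {x₁,x₂,x₃,x₅}, {x₁,x₂,x₃,x₆}, {x₁,x₂,x₄,x₅}, {x₁,x₂,x₄,x₆}, {x₁,x₂,x₅,x₆}, {x₁,x₃,x₄,x₅}, {x₁,x₃,x₄,x₆}, {x₁,x₃,x₅,x₆}, {x₁,x₄,x₅,x₆}, {x₂,x₃,x₄,x₅}, {x₂,x₃,x₄,x₆}, {x₂,x₃,x₅,x₆}, {x₂,x₄,x₅,x₆}, {x₃,x₄,x₅,x₆}, {x₁,x₂,x₃,x₄,x₅}, {x₁,x₂,x₃,x₄,x₆}, {x₁,x₂,x₃,x₅,x₆}, {x₁,x₂,x₄,x₅,x₆}, {x₁,x₃,x₄,x₅,x₆}, {x₂,x₃,x₄,x₅,x₆}, X } (|σ(𝒞)| = 64).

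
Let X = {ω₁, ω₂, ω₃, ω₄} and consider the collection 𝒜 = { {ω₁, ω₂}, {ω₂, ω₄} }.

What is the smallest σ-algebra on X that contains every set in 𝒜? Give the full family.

Take S₀ = 𝒜 ∪ {∅, X} = { ∅, {ω₁, ω₂}, {ω₂, ω₄}, X }.
Iteration 1: +3 →
  {ω₁, ω₃}  = X∖{ω₂, ω₄}
  {ω₃, ω₄}  = X∖{ω₁, ω₂}
  {ω₁, ω₂, ω₄}  = {ω₁, ω₂} ∪ {ω₂, ω₄}
Iteration 2 (4 new):
  {ω₃}  = X∖{ω₁, ω₂, ω₄}
  {ω₁, ω₂, ω₃}  = {ω₁, ω₂} ∪ {ω₁, ω₃}
  {ω₁, ω₃, ω₄}  = {ω₃, ω₄} ∪ {ω₁, ω₃}
  {ω₂, ω₃, ω₄}  = {ω₃, ω₄} ∪ {ω₂, ω₄}
Iteration 3 adds 3:
  {ω₁}  = X∖{ω₂, ω₃, ω₄}
  {ω₂}  = X∖{ω₁, ω₃, ω₄}
  {ω₄}  = X∖{ω₁, ω₂, ω₃}
Iteration 4: 2 new —
  {ω₁, ω₄}  = {ω₄} ∪ {ω₁}
  {ω₂, ω₃}  = {ω₃} ∪ {ω₂}
Iteration 5: stable.

Therefore σ(𝒜) = { ∅, {ω₁}, {ω₂}, {ω₃}, {ω₄}, {ω₁, ω₂}, {ω₁, ω₃}, {ω₁, ω₄}, {ω₂, ω₃}, {ω₂, ω₄}, {ω₃, ω₄}, {ω₁, ω₂, ω₃}, {ω₁, ω₂, ω₄}, {ω₁, ω₃, ω₄}, {ω₂, ω₃, ω₄}, X } (|σ(𝒜)| = 16).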